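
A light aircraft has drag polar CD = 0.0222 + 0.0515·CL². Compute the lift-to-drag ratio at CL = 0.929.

L/D = 13.9

CD = 0.0222 + 0.0515 × 0.929² = 0.06665
L/D = CL/CD = 0.929 / 0.06665 = 13.9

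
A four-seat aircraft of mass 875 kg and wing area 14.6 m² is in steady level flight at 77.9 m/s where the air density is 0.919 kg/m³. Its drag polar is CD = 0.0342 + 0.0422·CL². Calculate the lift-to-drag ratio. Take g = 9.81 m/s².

L/D = 5.84

In steady level flight, lift balances weight: W = mg = 875 × 9.81 = 8583.8 N.
q = ½ρv² = ½ × 0.919 × 77.9² = 2788 Pa.
CL = 2W/(ρv²S) = 2×8583.8/(0.919×77.9²×14.6) = 0.2108.
CD = 0.0342 + 0.0422 × 0.2108² = 0.03608.
L/D = CL/CD = 0.2108 / 0.03608 = 5.84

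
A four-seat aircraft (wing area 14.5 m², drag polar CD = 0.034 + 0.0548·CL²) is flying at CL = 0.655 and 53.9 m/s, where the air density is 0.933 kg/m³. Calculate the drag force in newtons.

CD = 0.034 + 0.0548 × 0.655² = 0.05751
D = ½ρv²S·CD = ½ × 0.933 × 53.9² × 14.5 × 0.05751 = 1130 N

D = 1130 N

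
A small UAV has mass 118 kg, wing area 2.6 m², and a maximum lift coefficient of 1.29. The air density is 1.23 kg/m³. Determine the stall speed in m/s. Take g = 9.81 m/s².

V_stall = 23.7 m/s

At stall, lift equals weight: L = W = m·g = 118 × 9.81 = 1158 N.
V_stall = √(2W/(ρ·S·CL,max)) = √(2 × 1158 / (1.23 × 2.6 × 1.29))
V_stall = √561.2 = 23.7 m/s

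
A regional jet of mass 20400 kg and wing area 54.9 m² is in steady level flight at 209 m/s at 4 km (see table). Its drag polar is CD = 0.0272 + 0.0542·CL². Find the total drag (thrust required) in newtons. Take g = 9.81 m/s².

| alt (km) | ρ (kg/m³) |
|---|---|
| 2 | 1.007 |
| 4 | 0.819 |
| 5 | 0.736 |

D = 28900 N

At 4 km, from the table: ρ = 0.819 kg/m³.
Weight W = mg = 20400 × 9.81 = 2.0012×10^5 N; in level flight L = W.
Dynamic pressure q = 0.5 × 0.819 × 209² = 17890 Pa.
CL = W/(q·S) = 2.0012×10^5 / (17890 × 54.9) = 0.2038.
CD = 0.0272 + 0.0542 × 0.2038² = 0.02945.
D = q·S·CD = 17890 × 54.9 × 0.02945 = 28920 N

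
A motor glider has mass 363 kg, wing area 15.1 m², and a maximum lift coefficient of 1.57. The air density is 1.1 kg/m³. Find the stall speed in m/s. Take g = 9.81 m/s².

Weight W = mg = 363 × 9.81 = 3561 N.
From L = ½ρV²S·CL,max = W: V_stall = √(2W/(ρSCL,max)) = √(2·3561/(1.1·15.1·1.57))
V_stall = √273.1 = 16.5 m/s

V_stall = 16.5 m/s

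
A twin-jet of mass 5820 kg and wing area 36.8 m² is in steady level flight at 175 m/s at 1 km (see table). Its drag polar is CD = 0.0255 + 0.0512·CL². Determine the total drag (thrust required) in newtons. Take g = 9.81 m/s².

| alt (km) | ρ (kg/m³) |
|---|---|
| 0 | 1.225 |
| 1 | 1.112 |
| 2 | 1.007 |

At 1 km, from the table: ρ = 1.112 kg/m³.
Weight W = mg = 5820 × 9.81 = 57094 N; in level flight L = W.
Dynamic pressure q = 0.5 × 1.112 × 175² = 17030 Pa.
Required CL = L/(qS) = 57094/(17030·36.8) = 0.09112.
CD = 0.0255 + 0.0512 × 0.09112² = 0.02593.
D = q·S·CD = 17030 × 36.8 × 0.02593 = 16240 N

D = 16200 N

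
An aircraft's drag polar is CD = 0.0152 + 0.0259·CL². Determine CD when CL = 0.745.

CD = 0.0152 + 0.0259 × 0.745² = 0.0152 + 0.01438 = 0.0296

CD = 0.0296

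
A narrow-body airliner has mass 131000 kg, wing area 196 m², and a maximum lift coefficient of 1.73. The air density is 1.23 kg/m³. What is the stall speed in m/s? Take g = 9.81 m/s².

Weight W = mg = 131000 × 9.81 = 1.285×10^6 N.
From L = ½ρV²S·CL,max = W: V_stall = √(2W/(ρSCL,max)) = √(2·1.285×10^6/(1.23·196·1.73))
V_stall = √6163 = 78.5 m/s

V_stall = 78.5 m/s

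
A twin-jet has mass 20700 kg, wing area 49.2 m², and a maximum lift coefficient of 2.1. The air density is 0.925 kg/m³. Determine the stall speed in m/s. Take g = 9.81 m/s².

Weight W = mg = 20700 × 9.81 = 2.031×10^5 N.
From L = ½ρV²S·CL,max = W: V_stall = √(2W/(ρSCL,max)) = √(2·2.031×10^5/(0.925·49.2·2.1))
V_stall = √4250 = 65.2 m/s

V_stall = 65.2 m/s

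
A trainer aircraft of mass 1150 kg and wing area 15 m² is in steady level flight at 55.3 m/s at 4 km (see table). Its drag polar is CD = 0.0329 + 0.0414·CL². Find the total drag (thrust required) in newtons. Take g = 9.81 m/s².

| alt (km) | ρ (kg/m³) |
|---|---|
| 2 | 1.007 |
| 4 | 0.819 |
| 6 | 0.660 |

At 4 km, from the table: ρ = 0.819 kg/m³.
Level flight ⇒ L = W = m·g = 1150 × 9.81 = 11282 N.
q = ½ρv² = ½ × 0.819 × 55.3² = 1252 Pa.
CL = 2W/(ρv²S) = 2×11282/(0.819×55.3²×15) = 0.6006.
CD = 0.0329 + 0.0414 × 0.6006² = 0.04783.
D = q·S·CD = 1252 × 15 × 0.04783 = 898.5 N

D = 899 N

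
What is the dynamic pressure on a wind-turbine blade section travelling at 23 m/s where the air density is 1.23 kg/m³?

q = ½ρv² = ½ × 1.23 × 23² = 325 Pa

q = 325 Pa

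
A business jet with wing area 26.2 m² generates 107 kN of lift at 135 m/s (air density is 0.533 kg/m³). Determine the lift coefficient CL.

From L = ½ρv²S·CL, rearranging gives CL = 2L/(ρv²S).
CL = 2 × 1.07×10^5 / (0.533 × 135² × 26.2) = 0.841

CL = 0.841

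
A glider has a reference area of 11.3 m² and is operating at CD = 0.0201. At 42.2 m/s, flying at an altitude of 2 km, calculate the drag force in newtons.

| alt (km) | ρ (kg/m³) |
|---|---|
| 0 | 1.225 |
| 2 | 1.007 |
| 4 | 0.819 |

D = 204 N

At 2 km, from the table: ρ = 1.007 kg/m³.
D = ½ρv²S·CD = ½ × 1.007 × 42.2² × 11.3 × 0.0201 = 204 N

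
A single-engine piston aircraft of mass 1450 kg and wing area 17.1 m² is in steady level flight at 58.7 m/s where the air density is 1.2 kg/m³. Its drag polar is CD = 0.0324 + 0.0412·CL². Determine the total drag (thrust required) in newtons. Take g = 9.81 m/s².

D = 1380 N

Weight W = mg = 1450 × 9.81 = 14224 N; in level flight L = W.
Dynamic pressure q = 0.5 × 1.2 × 58.7² = 2067 Pa.
CL = 2W/(ρv²S) = 2×14224/(1.2×58.7²×17.1) = 0.4024.
CD = 0.0324 + 0.0412 × 0.4024² = 0.03907.
D = q·S·CD = 2067 × 17.1 × 0.03907 = 1381 N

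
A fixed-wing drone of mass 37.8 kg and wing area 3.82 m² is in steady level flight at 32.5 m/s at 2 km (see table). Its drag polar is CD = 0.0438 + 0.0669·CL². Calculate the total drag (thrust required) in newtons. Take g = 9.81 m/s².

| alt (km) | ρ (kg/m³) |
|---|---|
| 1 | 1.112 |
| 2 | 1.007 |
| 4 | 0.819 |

D = 93.5 N

At 2 km, from the table: ρ = 1.007 kg/m³.
Level flight ⇒ L = W = m·g = 37.8 × 9.81 = 370.82 N.
q = ½ρv² = ½ × 1.007 × 32.5² = 531.8 Pa.
CL = W/(q·S) = 370.82 / (531.8 × 3.82) = 0.1825.
CD = 0.0438 + 0.0669 × 0.1825² = 0.04603.
D = q·S·CD = 531.8 × 3.82 × 0.04603 = 93.51 N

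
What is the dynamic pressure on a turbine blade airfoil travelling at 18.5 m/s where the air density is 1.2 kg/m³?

q = 205 Pa

q = ½ρv² = ½ × 1.2 × 18.5² = 205 Pa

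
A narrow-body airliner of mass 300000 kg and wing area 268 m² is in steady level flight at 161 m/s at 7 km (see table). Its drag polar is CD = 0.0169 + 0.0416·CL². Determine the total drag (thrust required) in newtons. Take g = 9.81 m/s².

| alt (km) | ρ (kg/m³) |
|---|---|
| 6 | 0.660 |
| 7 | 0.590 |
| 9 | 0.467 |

D = 2.1×10^5 N

At 7 km, from the table: ρ = 0.590 kg/m³.
Weight W = mg = 300000 × 9.81 = 2.943×10^6 N; in level flight L = W.
q = ½ρv² = ½ × 0.59 × 161² = 7647 Pa.
CL = 2W/(ρv²S) = 2×2.943×10^6/(0.59×161²×268) = 1.436.
CD = 0.0169 + 0.0416 × 1.436² = 0.1027.
D = q·S·CD = 7647 × 268 × 0.1027 = 2.105×10^5 N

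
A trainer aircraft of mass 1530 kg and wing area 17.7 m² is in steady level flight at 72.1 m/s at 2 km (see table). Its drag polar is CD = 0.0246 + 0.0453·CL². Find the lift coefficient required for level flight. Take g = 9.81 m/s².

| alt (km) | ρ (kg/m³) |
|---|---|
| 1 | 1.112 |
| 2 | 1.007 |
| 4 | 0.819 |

At 2 km, from the table: ρ = 1.007 kg/m³.
Level flight ⇒ L = W = m·g = 1530 × 9.81 = 15009 N.
q = ½ρv² = ½ × 1.007 × 72.1² = 2617 Pa.
CL = W/(q·S) = 15009 / (2617 × 17.7) = 0.324.

CL = 0.324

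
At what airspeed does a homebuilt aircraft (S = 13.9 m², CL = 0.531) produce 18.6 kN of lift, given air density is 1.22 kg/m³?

v = 64.3 m/s

L = ½ρv²S·CL ⇒ v = √(2L/(ρ·S·CL))
v = √(2 × 18600 / (1.22 × 13.9 × 0.531)) = √4131 = 64.3 m/s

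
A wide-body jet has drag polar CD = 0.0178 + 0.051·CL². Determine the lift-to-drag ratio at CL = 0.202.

L/D = 10.2

CD = 0.0178 + 0.051 × 0.202² = 0.01988
L/D = CL/CD = 0.202 / 0.01988 = 10.2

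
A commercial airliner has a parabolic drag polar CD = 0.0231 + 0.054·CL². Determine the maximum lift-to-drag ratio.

For CD = CD0 + K·CL², (L/D)max occurs at CL* = √(CD0/K) and equals 1/(2√(K·CD0)).
(L/D)max = 1/(2√(0.054 × 0.0231)) = 1/(2 × 0.03532) = 14.2

(L/D)max = 14.2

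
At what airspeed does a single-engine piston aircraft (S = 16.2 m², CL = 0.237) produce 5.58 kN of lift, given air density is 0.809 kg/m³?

L = ½ρv²S·CL ⇒ v = √(2L/(ρ·S·CL))
v = √(2 × 5580 / (0.809 × 16.2 × 0.237)) = √3593 = 59.9 m/s

v = 59.9 m/s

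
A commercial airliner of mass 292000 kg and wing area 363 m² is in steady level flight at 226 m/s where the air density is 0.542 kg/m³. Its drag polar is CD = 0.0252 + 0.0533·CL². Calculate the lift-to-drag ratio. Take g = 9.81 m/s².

L/D = 13.4

Level flight ⇒ L = W = m·g = 292000 × 9.81 = 2.8645×10^6 N.
Dynamic pressure q = 0.5 × 0.542 × 226² = 13840 Pa.
CL = 2W/(ρv²S) = 2×2.8645×10^6/(0.542×226²×363) = 0.5701.
CD = 0.0252 + 0.0533 × 0.5701² = 0.04252.
L/D = CL/CD = 0.5701 / 0.04252 = 13.4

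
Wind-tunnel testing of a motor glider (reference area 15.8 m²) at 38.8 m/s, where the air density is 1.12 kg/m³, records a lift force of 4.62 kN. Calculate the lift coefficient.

CL = 0.347

From L = ½ρv²S·CL, rearranging gives CL = 2L/(ρv²S).
CL = 2 × 4620 / (1.12 × 38.8² × 15.8) = 0.347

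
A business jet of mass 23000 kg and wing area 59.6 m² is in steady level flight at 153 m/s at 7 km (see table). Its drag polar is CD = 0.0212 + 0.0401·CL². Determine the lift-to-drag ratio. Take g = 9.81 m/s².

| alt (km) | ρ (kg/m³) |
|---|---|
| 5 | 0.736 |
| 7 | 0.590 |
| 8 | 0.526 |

L/D = 16.5

At 7 km, from the table: ρ = 0.590 kg/m³.
Level flight ⇒ L = W = m·g = 23000 × 9.81 = 2.2563×10^5 N.
Dynamic pressure q = 0.5 × 0.59 × 153² = 6906 Pa.
CL = W/(q·S) = 2.2563×10^5 / (6906 × 59.6) = 0.5482.
CD = 0.0212 + 0.0401 × 0.5482² = 0.03325.
L/D = CL/CD = 0.5482 / 0.03325 = 16.5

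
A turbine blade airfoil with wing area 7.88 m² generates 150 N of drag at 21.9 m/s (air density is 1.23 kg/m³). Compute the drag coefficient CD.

CD = 0.0645

From D = ½ρv²S·CD, rearranging gives CD = 2D/(ρv²S).
CD = 2 × 150 / (1.23 × 21.9² × 7.88) = 0.0645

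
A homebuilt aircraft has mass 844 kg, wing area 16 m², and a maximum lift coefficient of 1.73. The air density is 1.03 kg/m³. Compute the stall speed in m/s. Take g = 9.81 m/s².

At stall, lift equals weight: L = W = m·g = 844 × 9.81 = 8280 N.
From L = ½ρV²S·CL,max = W: V_stall = √(2W/(ρSCL,max)) = √(2·8280/(1.03·16·1.73))
V_stall = √580.8 = 24.1 m/s

V_stall = 24.1 m/s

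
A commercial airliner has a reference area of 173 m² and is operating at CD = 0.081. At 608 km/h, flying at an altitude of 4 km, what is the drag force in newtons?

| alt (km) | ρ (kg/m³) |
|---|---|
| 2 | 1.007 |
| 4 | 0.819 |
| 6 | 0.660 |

D = 1.64×10^5 N

At 4 km, from the table: ρ = 0.819 kg/m³.
Convert speed: v = 608 km/h ÷ 3.6 = 168.9 m/s.
D = ½ρv²S·CD = ½ × 0.819 × 168.9² × 173 × 0.081 = 1.64×10^5 N ≈ 164 kN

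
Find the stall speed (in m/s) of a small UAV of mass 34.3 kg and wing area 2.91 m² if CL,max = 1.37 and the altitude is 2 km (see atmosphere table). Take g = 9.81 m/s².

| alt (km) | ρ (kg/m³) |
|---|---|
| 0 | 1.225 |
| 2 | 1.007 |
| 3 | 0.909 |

V_stall = 12.9 m/s

At 2 km, from the table: ρ = 1.007 kg/m³.
Weight W = mg = 34.3 × 9.81 = 336.5 N.
From L = ½ρV²S·CL,max = W: V_stall = √(2W/(ρSCL,max)) = √(2·336.5/(1.007·2.91·1.37))
V_stall = √167.6 = 12.9 m/s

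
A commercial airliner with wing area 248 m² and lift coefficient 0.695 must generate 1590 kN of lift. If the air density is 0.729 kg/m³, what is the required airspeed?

v = 159 m/s

L = ½ρv²S·CL ⇒ v = √(2L/(ρ·S·CL))
v = √(2 × 1.59×10^6 / (0.729 × 248 × 0.695)) = √25310 = 159 m/s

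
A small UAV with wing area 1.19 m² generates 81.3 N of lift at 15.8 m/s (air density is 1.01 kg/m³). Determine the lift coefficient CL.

CL = 0.542

From L = ½ρv²S·CL, rearranging gives CL = 2L/(ρv²S).
CL = 2 × 81.3 / (1.01 × 15.8² × 1.19) = 0.542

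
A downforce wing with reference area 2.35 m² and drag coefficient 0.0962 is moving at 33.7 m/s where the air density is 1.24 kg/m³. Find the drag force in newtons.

D = 159 N

D = ½ρv²S·CD = ½ × 1.24 × 33.7² × 2.35 × 0.0962 = 159 N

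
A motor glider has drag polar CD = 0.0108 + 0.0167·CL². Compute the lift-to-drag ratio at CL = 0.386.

CD = 0.0108 + 0.0167 × 0.386² = 0.01329
L/D = CL/CD = 0.386 / 0.01329 = 29

L/D = 29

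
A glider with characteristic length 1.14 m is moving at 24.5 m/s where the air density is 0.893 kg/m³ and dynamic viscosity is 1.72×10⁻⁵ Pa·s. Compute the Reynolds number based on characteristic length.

Re = ρ·v·c/μ = 0.893 × 24.5 × 1.14 / (1.72×10⁻⁵) = 1.45×10^6

Re = 1.45×10^6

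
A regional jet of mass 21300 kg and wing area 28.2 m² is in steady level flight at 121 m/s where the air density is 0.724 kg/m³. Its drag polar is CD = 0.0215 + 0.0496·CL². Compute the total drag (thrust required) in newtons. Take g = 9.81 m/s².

Weight W = mg = 21300 × 9.81 = 2.0895×10^5 N; in level flight L = W.
q = ½ρv² = ½ × 0.724 × 121² = 5300 Pa.
Required CL = L/(qS) = 2.0895×10^5/(5300·28.2) = 1.398.
CD = 0.0215 + 0.0496 × 1.398² = 0.1184.
D = q·S·CD = 5300 × 28.2 × 0.1184 = 17700 N

D = 17700 N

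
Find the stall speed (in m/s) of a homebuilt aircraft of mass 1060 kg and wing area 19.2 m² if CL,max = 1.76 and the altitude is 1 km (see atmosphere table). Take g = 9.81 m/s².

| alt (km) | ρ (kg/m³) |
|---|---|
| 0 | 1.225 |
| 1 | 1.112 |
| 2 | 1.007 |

V_stall = 23.5 m/s

At 1 km, from the table: ρ = 1.112 kg/m³.
Weight W = mg = 1060 × 9.81 = 10400 N.
V_stall = √(2W/(ρ·S·CL,max)) = √(2 × 10400 / (1.112 × 19.2 × 1.76))
V_stall = √553.5 = 23.5 m/s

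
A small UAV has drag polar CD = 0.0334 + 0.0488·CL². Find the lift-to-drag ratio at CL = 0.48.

CD = 0.0334 + 0.0488 × 0.48² = 0.04464
L/D = CL/CD = 0.48 / 0.04464 = 10.8

L/D = 10.8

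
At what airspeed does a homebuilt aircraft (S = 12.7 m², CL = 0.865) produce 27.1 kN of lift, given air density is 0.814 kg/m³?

L = ½ρv²S·CL ⇒ v = √(2L/(ρ·S·CL))
v = √(2 × 27100 / (0.814 × 12.7 × 0.865)) = √6061 = 77.9 m/s

v = 77.9 m/s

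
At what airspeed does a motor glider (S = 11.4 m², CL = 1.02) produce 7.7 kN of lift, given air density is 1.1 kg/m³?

v = 34.7 m/s

L = ½ρv²S·CL ⇒ v = √(2L/(ρ·S·CL))
v = √(2 × 7700 / (1.1 × 11.4 × 1.02)) = √1204 = 34.7 m/s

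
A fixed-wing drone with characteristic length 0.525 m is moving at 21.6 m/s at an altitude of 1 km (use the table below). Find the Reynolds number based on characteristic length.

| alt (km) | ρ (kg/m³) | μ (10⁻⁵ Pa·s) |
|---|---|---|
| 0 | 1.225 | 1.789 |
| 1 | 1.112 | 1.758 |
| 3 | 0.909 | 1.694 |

At 1 km, from the table: ρ = 1.112 kg/m³, μ = 1.758×10⁻⁵ Pa·s.
Re = ρ·v·c/μ = 1.112 × 21.6 × 0.525 / (1.758×10⁻⁵) = 7.17×10^5

Re = 7.17×10^5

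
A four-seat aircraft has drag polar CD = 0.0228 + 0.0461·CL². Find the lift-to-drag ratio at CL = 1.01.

CD = 0.0228 + 0.0461 × 1.01² = 0.06983
L/D = CL/CD = 1.01 / 0.06983 = 14.5

L/D = 14.5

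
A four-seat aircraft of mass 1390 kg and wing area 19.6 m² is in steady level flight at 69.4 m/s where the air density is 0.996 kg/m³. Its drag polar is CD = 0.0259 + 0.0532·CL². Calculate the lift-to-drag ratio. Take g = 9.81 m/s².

L/D = 9.55

In steady level flight, lift balances weight: W = mg = 1390 × 9.81 = 13636 N.
Dynamic pressure q = 0.5 × 0.996 × 69.4² = 2399 Pa.
CL = W/(q·S) = 13636 / (2399 × 19.6) = 0.2901.
CD = 0.0259 + 0.0532 × 0.2901² = 0.03038.
L/D = CL/CD = 0.2901 / 0.03038 = 9.55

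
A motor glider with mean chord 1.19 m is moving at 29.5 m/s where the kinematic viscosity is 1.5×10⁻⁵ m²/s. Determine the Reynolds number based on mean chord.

Re = v·c/ν = 29.5 × 1.19 / (1.5×10⁻⁵) = 2.34×10^6

Re = 2.34×10^6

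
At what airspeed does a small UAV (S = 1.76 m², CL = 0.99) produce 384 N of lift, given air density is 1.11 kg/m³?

v = 19.9 m/s

L = ½ρv²S·CL ⇒ v = √(2L/(ρ·S·CL))
v = √(2 × 384 / (1.11 × 1.76 × 0.99)) = √397.1 = 19.9 m/s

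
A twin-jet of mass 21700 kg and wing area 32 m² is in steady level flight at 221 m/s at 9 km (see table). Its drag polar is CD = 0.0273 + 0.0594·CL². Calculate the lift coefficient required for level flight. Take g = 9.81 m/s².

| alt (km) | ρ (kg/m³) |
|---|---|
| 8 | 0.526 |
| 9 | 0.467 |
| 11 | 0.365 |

At 9 km, from the table: ρ = 0.467 kg/m³.
Level flight ⇒ L = W = m·g = 21700 × 9.81 = 2.1288×10^5 N.
Dynamic pressure q = 0.5 × 0.467 × 221² = 11400 Pa.
Required CL = L/(qS) = 2.1288×10^5/(11400·32) = 0.5833.

CL = 0.583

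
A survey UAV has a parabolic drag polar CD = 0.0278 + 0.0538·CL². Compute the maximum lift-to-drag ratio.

(L/D)max = 12.9

For CD = CD0 + K·CL², (L/D)max occurs at CL* = √(CD0/K) and equals 1/(2√(K·CD0)).
(L/D)max = 1/(2√(0.0538 × 0.0278)) = 1/(2 × 0.03867) = 12.9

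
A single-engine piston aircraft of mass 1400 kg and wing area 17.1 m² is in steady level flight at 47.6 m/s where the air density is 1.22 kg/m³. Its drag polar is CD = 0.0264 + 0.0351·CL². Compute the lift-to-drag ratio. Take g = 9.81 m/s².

L/D = 15.2

In steady level flight, lift balances weight: W = mg = 1400 × 9.81 = 13734 N.
Dynamic pressure q = 0.5 × 1.22 × 47.6² = 1382 Pa.
CL = W/(q·S) = 13734 / (1382 × 17.1) = 0.5811.
CD = 0.0264 + 0.0351 × 0.5811² = 0.03825.
L/D = CL/CD = 0.5811 / 0.03825 = 15.2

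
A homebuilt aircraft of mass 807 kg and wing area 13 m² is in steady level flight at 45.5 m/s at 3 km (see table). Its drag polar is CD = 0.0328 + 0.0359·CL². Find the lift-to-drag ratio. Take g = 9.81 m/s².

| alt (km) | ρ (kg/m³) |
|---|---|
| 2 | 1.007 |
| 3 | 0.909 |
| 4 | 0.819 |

At 3 km, from the table: ρ = 0.909 kg/m³.
Weight W = mg = 807 × 9.81 = 7916.7 N; in level flight L = W.
q = ½ρv² = ½ × 0.909 × 45.5² = 940.9 Pa.
CL = 2W/(ρv²S) = 2×7916.7/(0.909×45.5²×13) = 0.6472.
CD = 0.0328 + 0.0359 × 0.6472² = 0.04784.
L/D = CL/CD = 0.6472 / 0.04784 = 13.5

L/D = 13.5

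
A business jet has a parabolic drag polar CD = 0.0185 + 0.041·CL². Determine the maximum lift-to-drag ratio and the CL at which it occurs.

(L/D)max = 18.2, at CL = 0.672

For CD = CD0 + K·CL², (L/D)max occurs at CL* = √(CD0/K) and equals 1/(2√(K·CD0)).
(L/D)max = 1/(2√(0.041 × 0.0185)) = 1/(2 × 0.02754) = 18.2
CL* = √(0.0185/0.041) = 0.672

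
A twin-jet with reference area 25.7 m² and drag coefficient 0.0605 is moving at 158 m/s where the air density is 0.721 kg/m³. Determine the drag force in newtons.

D = 14000 N

D = ½ρv²S·CD = ½ × 0.721 × 158² × 25.7 × 0.0605 = 14000 N ≈ 14 kN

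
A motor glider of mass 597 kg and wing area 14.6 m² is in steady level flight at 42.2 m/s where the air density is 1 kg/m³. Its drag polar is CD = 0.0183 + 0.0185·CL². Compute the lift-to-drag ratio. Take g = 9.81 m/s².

Weight W = mg = 597 × 9.81 = 5856.6 N; in level flight L = W.
q = ½ρv² = ½ × 1 × 42.2² = 890.4 Pa.
CL = 2W/(ρv²S) = 2×5856.6/(1×42.2²×14.6) = 0.4505.
CD = 0.0183 + 0.0185 × 0.4505² = 0.02205.
L/D = CL/CD = 0.4505 / 0.02205 = 20.4

L/D = 20.4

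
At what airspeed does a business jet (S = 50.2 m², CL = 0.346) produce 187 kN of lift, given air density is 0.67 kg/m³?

v = 179 m/s

L = ½ρv²S·CL ⇒ v = √(2L/(ρ·S·CL))
v = √(2 × 1.87×10^5 / (0.67 × 50.2 × 0.346)) = √32140 = 179 m/s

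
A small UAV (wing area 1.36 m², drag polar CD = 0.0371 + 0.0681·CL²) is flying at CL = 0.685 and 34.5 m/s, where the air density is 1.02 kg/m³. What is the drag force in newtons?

D = 57 N

CD = 0.0371 + 0.0681 × 0.685² = 0.06905
D = ½ρv²S·CD = ½ × 1.02 × 34.5² × 1.36 × 0.06905 = 57 N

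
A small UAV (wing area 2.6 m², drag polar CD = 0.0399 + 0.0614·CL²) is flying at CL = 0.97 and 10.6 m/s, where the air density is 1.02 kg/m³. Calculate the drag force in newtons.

CD = 0.0399 + 0.0614 × 0.97² = 0.09767
D = ½ρv²S·CD = ½ × 1.02 × 10.6² × 2.6 × 0.09767 = 14.6 N

D = 14.6 N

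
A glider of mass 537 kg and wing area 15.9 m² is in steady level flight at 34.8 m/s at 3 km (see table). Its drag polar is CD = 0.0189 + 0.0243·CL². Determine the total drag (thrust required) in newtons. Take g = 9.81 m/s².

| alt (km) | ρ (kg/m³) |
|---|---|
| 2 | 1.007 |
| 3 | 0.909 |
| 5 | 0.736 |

D = 242 N

At 3 km, from the table: ρ = 0.909 kg/m³.
In steady level flight, lift balances weight: W = mg = 537 × 9.81 = 5268 N.
Dynamic pressure q = 0.5 × 0.909 × 34.8² = 550.4 Pa.
CL = W/(q·S) = 5268 / (550.4 × 15.9) = 0.6019.
CD = 0.0189 + 0.0243 × 0.6019² = 0.0277.
D = q·S·CD = 550.4 × 15.9 × 0.0277 = 242.5 N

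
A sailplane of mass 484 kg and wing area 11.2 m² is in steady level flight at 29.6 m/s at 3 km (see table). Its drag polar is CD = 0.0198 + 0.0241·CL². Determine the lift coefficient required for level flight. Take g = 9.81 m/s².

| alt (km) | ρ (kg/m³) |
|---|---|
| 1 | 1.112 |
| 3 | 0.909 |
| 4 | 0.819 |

CL = 1.06

At 3 km, from the table: ρ = 0.909 kg/m³.
Level flight ⇒ L = W = m·g = 484 × 9.81 = 4748 N.
q = ½ρv² = ½ × 0.909 × 29.6² = 398.2 Pa.
CL = W/(q·S) = 4748 / (398.2 × 11.2) = 1.065.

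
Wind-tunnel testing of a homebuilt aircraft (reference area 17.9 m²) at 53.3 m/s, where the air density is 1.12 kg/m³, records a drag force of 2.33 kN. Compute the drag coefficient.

CD = 0.0818

From D = ½ρv²S·CD, rearranging gives CD = 2D/(ρv²S).
CD = 2 × 2330 / (1.12 × 53.3² × 17.9) = 0.0818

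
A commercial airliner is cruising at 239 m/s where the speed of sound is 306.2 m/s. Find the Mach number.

M = v/a = 239 / 306.2 = 0.781

M = 0.781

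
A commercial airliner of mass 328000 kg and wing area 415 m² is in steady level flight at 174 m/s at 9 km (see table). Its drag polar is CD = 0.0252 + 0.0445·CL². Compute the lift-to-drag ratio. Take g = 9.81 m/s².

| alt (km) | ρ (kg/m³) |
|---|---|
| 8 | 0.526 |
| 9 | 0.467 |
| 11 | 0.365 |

L/D = 13.9

At 9 km, from the table: ρ = 0.467 kg/m³.
In steady level flight, lift balances weight: W = mg = 328000 × 9.81 = 3.2177×10^6 N.
q = ½ρv² = ½ × 0.467 × 174² = 7069 Pa.
CL = 2W/(ρv²S) = 2×3.2177×10^6/(0.467×174²×415) = 1.097.
CD = 0.0252 + 0.0445 × 1.097² = 0.07873.
L/D = CL/CD = 1.097 / 0.07873 = 13.9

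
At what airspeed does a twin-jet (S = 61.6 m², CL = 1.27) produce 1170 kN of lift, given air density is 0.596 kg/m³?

L = ½ρv²S·CL ⇒ v = √(2L/(ρ·S·CL))
v = √(2 × 1.17×10^6 / (0.596 × 61.6 × 1.27)) = √50190 = 224 m/s

v = 224 m/s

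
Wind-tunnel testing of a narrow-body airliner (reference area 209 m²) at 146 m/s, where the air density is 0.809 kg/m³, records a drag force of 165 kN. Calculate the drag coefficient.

From D = ½ρv²S·CD, rearranging gives CD = 2D/(ρv²S).
CD = 2 × 1.65×10^5 / (0.809 × 146² × 209) = 0.0916

CD = 0.0916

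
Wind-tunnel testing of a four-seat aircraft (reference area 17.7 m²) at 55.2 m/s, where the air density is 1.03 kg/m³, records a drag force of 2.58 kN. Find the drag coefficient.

From D = ½ρv²S·CD, rearranging gives CD = 2D/(ρv²S).
CD = 2 × 2580 / (1.03 × 55.2² × 17.7) = 0.0929

CD = 0.0929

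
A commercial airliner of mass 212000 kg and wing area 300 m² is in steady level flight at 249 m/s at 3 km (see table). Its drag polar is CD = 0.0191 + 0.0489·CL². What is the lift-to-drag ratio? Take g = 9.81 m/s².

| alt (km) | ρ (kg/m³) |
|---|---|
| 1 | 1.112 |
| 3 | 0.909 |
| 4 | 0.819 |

At 3 km, from the table: ρ = 0.909 kg/m³.
Level flight ⇒ L = W = m·g = 212000 × 9.81 = 2.0797×10^6 N.
Dynamic pressure q = 0.5 × 0.909 × 249² = 28180 Pa.
CL = W/(q·S) = 2.0797×10^6 / (28180 × 300) = 0.246.
CD = 0.0191 + 0.0489 × 0.246² = 0.02206.
L/D = CL/CD = 0.246 / 0.02206 = 11.2

L/D = 11.2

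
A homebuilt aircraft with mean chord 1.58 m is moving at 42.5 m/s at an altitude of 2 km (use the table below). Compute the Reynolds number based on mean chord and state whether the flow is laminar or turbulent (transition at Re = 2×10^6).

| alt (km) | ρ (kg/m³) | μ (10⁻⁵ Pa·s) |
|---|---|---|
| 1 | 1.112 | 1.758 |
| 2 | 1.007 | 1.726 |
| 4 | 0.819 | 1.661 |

At 2 km, from the table: ρ = 1.007 kg/m³, μ = 1.726×10⁻⁵ Pa·s.
Re = ρ·v·c/μ = 1.007 × 42.5 × 1.58 / (1.726×10⁻⁵) = 3.92×10^6
Since 3.92×10^6 > 2×10^6, the flow is turbulent.

Re = 3.92×10^6 (turbulent)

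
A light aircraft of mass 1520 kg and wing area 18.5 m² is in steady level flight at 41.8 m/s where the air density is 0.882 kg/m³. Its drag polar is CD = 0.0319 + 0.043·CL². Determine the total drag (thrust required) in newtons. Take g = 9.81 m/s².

D = 1130 N

Weight W = mg = 1520 × 9.81 = 14911 N; in level flight L = W.
Dynamic pressure q = 0.5 × 0.882 × 41.8² = 770.5 Pa.
CL = 2W/(ρv²S) = 2×14911/(0.882×41.8²×18.5) = 1.046.
CD = 0.0319 + 0.043 × 1.046² = 0.07895.
D = q·S·CD = 770.5 × 18.5 × 0.07895 = 1125 N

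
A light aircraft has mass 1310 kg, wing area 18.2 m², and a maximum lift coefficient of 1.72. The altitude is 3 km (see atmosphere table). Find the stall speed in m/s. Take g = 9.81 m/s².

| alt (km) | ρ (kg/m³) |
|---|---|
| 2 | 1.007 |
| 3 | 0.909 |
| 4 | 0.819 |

At 3 km, from the table: ρ = 0.909 kg/m³.
Stall occurs when L = W at CL,max. W = mg = 1310 × 9.81 = 12850 N.
From L = ½ρV²S·CL,max = W: V_stall = √(2W/(ρSCL,max)) = √(2·12850/(0.909·18.2·1.72))
V_stall = √903.2 = 30.1 m/s

V_stall = 30.1 m/s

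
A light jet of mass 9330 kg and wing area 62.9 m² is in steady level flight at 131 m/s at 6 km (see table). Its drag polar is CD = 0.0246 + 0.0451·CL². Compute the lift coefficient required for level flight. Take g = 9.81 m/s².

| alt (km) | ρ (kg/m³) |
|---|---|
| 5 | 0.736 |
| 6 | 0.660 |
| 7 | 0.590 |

At 6 km, from the table: ρ = 0.660 kg/m³.
Weight W = mg = 9330 × 9.81 = 91527 N; in level flight L = W.
Dynamic pressure q = 0.5 × 0.66 × 131² = 5663 Pa.
CL = W/(q·S) = 91527 / (5663 × 62.9) = 0.2569.

CL = 0.257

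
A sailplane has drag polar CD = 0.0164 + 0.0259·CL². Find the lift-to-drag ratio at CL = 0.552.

L/D = 22.7

CD = 0.0164 + 0.0259 × 0.552² = 0.02429
L/D = CL/CD = 0.552 / 0.02429 = 22.7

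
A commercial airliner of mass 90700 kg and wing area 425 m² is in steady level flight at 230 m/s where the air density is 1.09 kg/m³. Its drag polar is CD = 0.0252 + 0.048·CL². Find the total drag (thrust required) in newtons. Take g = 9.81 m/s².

D = 3.12×10^5 N

Level flight ⇒ L = W = m·g = 90700 × 9.81 = 8.8977×10^5 N.
Dynamic pressure q = 0.5 × 1.09 × 230² = 28830 Pa.
Required CL = L/(qS) = 8.8977×10^5/(28830·425) = 0.07262.
CD = 0.0252 + 0.048 × 0.07262² = 0.02545.
D = q·S·CD = 28830 × 425 × 0.02545 = 3.119×10^5 N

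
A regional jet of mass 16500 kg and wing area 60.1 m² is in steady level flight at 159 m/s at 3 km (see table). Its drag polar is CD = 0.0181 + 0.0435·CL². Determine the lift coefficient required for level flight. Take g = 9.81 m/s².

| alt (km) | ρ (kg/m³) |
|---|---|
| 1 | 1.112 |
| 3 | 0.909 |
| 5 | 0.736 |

At 3 km, from the table: ρ = 0.909 kg/m³.
Weight W = mg = 16500 × 9.81 = 1.6186×10^5 N; in level flight L = W.
Dynamic pressure q = 0.5 × 0.909 × 159² = 11490 Pa.
Required CL = L/(qS) = 1.6186×10^5/(11490·60.1) = 0.2344.

CL = 0.234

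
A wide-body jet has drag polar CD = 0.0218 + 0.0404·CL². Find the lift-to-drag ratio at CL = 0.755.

CD = 0.0218 + 0.0404 × 0.755² = 0.04483
L/D = CL/CD = 0.755 / 0.04483 = 16.8

L/D = 16.8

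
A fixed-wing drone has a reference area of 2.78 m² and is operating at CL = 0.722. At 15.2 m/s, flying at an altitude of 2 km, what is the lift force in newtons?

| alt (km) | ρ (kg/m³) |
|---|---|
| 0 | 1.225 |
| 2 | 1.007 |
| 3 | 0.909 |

L = 233 N

At 2 km, from the table: ρ = 1.007 kg/m³.
L = ½ρv²S·CL = ½ × 1.007 × 15.2² × 2.78 × 0.722 = 233 N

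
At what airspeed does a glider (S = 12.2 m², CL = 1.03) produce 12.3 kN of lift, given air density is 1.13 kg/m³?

L = ½ρv²S·CL ⇒ v = √(2L/(ρ·S·CL))
v = √(2 × 12300 / (1.13 × 12.2 × 1.03)) = √1732 = 41.6 m/s

v = 41.6 m/s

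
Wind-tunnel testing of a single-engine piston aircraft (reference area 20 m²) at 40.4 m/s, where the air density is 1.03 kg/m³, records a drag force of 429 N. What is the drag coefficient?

From D = ½ρv²S·CD, rearranging gives CD = 2D/(ρv²S).
CD = 2 × 429 / (1.03 × 40.4² × 20) = 0.0255

CD = 0.0255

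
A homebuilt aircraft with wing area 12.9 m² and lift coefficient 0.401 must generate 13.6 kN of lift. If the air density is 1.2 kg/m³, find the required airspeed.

L = ½ρv²S·CL ⇒ v = √(2L/(ρ·S·CL))
v = √(2 × 13600 / (1.2 × 12.9 × 0.401)) = √4382 = 66.2 m/s

v = 66.2 m/s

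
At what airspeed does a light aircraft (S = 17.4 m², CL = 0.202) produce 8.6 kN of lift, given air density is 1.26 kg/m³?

L = ½ρv²S·CL ⇒ v = √(2L/(ρ·S·CL))
v = √(2 × 8600 / (1.26 × 17.4 × 0.202)) = √3884 = 62.3 m/s

v = 62.3 m/s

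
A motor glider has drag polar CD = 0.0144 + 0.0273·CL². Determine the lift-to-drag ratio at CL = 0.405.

CD = 0.0144 + 0.0273 × 0.405² = 0.01888
L/D = CL/CD = 0.405 / 0.01888 = 21.5

L/D = 21.5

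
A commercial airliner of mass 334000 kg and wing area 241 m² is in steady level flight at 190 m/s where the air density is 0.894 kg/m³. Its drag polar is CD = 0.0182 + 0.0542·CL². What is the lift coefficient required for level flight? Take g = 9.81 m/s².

CL = 0.843

Level flight ⇒ L = W = m·g = 334000 × 9.81 = 3.2765×10^6 N.
Dynamic pressure q = 0.5 × 0.894 × 190² = 16140 Pa.
Required CL = L/(qS) = 3.2765×10^6/(16140·241) = 0.8425.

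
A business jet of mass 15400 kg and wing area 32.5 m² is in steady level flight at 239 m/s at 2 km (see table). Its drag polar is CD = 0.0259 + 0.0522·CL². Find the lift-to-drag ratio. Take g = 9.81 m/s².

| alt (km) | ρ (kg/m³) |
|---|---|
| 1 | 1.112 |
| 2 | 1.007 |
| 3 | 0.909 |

L/D = 5.93

At 2 km, from the table: ρ = 1.007 kg/m³.
Weight W = mg = 15400 × 9.81 = 1.5107×10^5 N; in level flight L = W.
Dynamic pressure q = 0.5 × 1.007 × 239² = 28760 Pa.
CL = W/(q·S) = 1.5107×10^5 / (28760 × 32.5) = 0.1616.
CD = 0.0259 + 0.0522 × 0.1616² = 0.02726.
L/D = CL/CD = 0.1616 / 0.02726 = 5.93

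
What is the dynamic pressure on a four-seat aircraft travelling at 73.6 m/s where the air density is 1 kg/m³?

q = 2710 Pa

q = ½ρv² = ½ × 1 × 73.6² = 2710 Pa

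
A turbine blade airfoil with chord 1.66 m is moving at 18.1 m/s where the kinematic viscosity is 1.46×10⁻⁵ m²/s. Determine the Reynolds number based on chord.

Re = v·c/ν = 18.1 × 1.66 / (1.46×10⁻⁵) = 2.06×10^6

Re = 2.06×10^6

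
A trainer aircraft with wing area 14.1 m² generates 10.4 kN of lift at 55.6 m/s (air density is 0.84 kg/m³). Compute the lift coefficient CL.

From L = ½ρv²S·CL, rearranging gives CL = 2L/(ρv²S).
CL = 2 × 10400 / (0.84 × 55.6² × 14.1) = 0.568

CL = 0.568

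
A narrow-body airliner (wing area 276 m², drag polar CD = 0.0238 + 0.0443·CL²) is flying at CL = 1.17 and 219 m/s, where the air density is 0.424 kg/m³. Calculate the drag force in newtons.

D = 2.37×10^5 N

CD = 0.0238 + 0.0443 × 1.17² = 0.08444
D = ½ρv²S·CD = ½ × 0.424 × 219² × 276 × 0.08444 = 2.37×10^5 N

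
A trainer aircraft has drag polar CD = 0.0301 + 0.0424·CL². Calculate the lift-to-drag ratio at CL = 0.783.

L/D = 14

CD = 0.0301 + 0.0424 × 0.783² = 0.05609
L/D = CL/CD = 0.783 / 0.05609 = 14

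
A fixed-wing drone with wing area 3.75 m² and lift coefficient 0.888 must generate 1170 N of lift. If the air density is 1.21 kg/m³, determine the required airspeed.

L = ½ρv²S·CL ⇒ v = √(2L/(ρ·S·CL))
v = √(2 × 1170 / (1.21 × 3.75 × 0.888)) = √580.7 = 24.1 m/s

v = 24.1 m/s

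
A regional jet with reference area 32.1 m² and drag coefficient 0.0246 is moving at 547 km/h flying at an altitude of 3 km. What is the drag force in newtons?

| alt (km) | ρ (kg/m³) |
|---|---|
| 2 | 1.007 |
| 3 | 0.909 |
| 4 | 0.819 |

D = 8290 N

At 3 km, from the table: ρ = 0.909 kg/m³.
Convert speed: v = 547 km/h ÷ 3.6 = 151.9 m/s.
D = ½ρv²S·CD = ½ × 0.909 × 151.9² × 32.1 × 0.0246 = 8290 N ≈ 8.29 kN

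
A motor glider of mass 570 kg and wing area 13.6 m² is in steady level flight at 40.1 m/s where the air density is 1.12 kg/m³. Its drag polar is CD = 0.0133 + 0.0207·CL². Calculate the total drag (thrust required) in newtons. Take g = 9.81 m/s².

Weight W = mg = 570 × 9.81 = 5591.7 N; in level flight L = W.
q = ½ρv² = ½ × 1.12 × 40.1² = 900.5 Pa.
CL = 2W/(ρv²S) = 2×5591.7/(1.12×40.1²×13.6) = 0.4566.
CD = 0.0133 + 0.0207 × 0.4566² = 0.01762.
D = q·S·CD = 900.5 × 13.6 × 0.01762 = 215.7 N

D = 216 N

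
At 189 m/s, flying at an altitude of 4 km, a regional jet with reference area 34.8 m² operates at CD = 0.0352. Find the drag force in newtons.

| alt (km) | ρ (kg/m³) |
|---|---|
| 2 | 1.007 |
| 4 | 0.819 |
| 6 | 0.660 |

D = 17900 N

At 4 km, from the table: ρ = 0.819 kg/m³.
D = ½ρv²S·CD = ½ × 0.819 × 189² × 34.8 × 0.0352 = 17900 N ≈ 17.9 kN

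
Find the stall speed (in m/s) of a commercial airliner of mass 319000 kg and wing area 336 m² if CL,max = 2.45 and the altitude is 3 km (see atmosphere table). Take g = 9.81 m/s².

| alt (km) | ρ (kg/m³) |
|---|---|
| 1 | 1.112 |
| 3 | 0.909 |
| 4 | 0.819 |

V_stall = 91.5 m/s

At 3 km, from the table: ρ = 0.909 kg/m³.
Weight W = mg = 319000 × 9.81 = 3.129×10^6 N.
V_stall = √(2W/(ρ·S·CL,max)) = √(2 × 3.129×10^6 / (0.909 × 336 × 2.45))
V_stall = √8364 = 91.5 m/s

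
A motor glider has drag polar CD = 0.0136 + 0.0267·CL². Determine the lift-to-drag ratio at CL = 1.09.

CD = 0.0136 + 0.0267 × 1.09² = 0.04532
L/D = CL/CD = 1.09 / 0.04532 = 24

L/D = 24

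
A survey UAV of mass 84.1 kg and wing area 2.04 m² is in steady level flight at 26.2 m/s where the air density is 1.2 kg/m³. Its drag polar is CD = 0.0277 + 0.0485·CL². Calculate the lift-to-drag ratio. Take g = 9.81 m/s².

Level flight ⇒ L = W = m·g = 84.1 × 9.81 = 825.02 N.
q = ½ρv² = ½ × 1.2 × 26.2² = 411.9 Pa.
CL = W/(q·S) = 825.02 / (411.9 × 2.04) = 0.9819.
CD = 0.0277 + 0.0485 × 0.9819² = 0.07446.
L/D = CL/CD = 0.9819 / 0.07446 = 13.2

L/D = 13.2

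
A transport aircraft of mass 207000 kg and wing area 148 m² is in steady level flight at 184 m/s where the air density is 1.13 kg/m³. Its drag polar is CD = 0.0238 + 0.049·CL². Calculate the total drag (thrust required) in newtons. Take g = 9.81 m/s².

D = 1.39×10^5 N

In steady level flight, lift balances weight: W = mg = 207000 × 9.81 = 2.0307×10^6 N.
Dynamic pressure q = 0.5 × 1.13 × 184² = 19130 Pa.
CL = 2W/(ρv²S) = 2×2.0307×10^6/(1.13×184²×148) = 0.7173.
CD = 0.0238 + 0.049 × 0.7173² = 0.04901.
D = q·S·CD = 19130 × 148 × 0.04901 = 1.388×10^5 N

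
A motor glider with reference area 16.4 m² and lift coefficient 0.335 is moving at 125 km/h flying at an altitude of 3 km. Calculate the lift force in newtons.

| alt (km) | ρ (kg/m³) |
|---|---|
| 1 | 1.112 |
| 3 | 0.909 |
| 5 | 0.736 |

L = 3010 N

At 3 km, from the table: ρ = 0.909 kg/m³.
Convert speed: v = 125 km/h ÷ 3.6 = 34.72 m/s.
L = ½ρv²S·CL = ½ × 0.909 × 34.72² × 16.4 × 0.335 = 3010 N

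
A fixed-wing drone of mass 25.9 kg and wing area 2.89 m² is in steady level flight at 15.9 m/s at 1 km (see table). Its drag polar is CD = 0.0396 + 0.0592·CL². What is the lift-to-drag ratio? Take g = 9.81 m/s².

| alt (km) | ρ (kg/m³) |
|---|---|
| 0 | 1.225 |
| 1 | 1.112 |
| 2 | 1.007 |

L/D = 9.97

At 1 km, from the table: ρ = 1.112 kg/m³.
In steady level flight, lift balances weight: W = mg = 25.9 × 9.81 = 254.08 N.
q = ½ρv² = ½ × 1.112 × 15.9² = 140.6 Pa.
Required CL = L/(qS) = 254.08/(140.6·2.89) = 0.6255.
CD = 0.0396 + 0.0592 × 0.6255² = 0.06276.
L/D = CL/CD = 0.6255 / 0.06276 = 9.97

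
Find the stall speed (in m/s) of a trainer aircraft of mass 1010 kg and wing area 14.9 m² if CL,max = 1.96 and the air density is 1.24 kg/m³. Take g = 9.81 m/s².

At stall, lift equals weight: L = W = m·g = 1010 × 9.81 = 9908 N.
From L = ½ρV²S·CL,max = W: V_stall = √(2W/(ρSCL,max)) = √(2·9908/(1.24·14.9·1.96))
V_stall = √547.2 = 23.4 m/s

V_stall = 23.4 m/s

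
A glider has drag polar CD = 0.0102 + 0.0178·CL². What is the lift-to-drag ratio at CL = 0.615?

CD = 0.0102 + 0.0178 × 0.615² = 0.01693
L/D = CL/CD = 0.615 / 0.01693 = 36.3

L/D = 36.3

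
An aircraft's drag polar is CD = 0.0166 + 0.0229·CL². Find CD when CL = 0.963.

CD = 0.0166 + 0.0229 × 0.963² = 0.0166 + 0.02124 = 0.0378

CD = 0.0378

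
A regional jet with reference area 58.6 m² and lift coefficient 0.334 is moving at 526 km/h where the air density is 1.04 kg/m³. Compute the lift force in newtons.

Convert speed: v = 526 km/h ÷ 3.6 = 146.1 m/s.
Dynamic pressure q = ½ρv² = ½ × 1.04 × 146.1² = 11100 Pa.
L = q·S·CL = 11100 × 58.6 × 0.334 = 2.17×10^5 N ≈ 217 kN

L = 2.17×10^5 N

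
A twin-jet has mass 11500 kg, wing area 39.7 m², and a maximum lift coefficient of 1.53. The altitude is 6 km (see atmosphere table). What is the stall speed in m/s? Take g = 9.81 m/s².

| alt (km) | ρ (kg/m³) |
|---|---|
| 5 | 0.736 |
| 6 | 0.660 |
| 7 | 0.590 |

At 6 km, from the table: ρ = 0.660 kg/m³.
At stall, lift equals weight: L = W = m·g = 11500 × 9.81 = 1.128×10^5 N.
V_stall = √(2W/(ρ·S·CL,max)) = √(2 × 1.128×10^5 / (0.66 × 39.7 × 1.53))
V_stall = √5628 = 75 m/s

V_stall = 75 m/s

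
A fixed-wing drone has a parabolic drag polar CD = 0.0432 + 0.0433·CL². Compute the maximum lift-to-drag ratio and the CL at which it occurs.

For CD = CD0 + K·CL², (L/D)max occurs at CL* = √(CD0/K) and equals 1/(2√(K·CD0)).
(L/D)max = 1/(2√(0.0433 × 0.0432)) = 1/(2 × 0.04325) = 11.6
CL* = √(0.0432/0.0433) = 0.999

(L/D)max = 11.6, at CL = 0.999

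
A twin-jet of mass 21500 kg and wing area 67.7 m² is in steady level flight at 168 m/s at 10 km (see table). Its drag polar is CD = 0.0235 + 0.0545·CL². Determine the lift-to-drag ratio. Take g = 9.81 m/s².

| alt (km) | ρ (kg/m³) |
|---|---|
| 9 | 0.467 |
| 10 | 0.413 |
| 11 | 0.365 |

At 10 km, from the table: ρ = 0.413 kg/m³.
In steady level flight, lift balances weight: W = mg = 21500 × 9.81 = 2.1092×10^5 N.
Dynamic pressure q = 0.5 × 0.413 × 168² = 5828 Pa.
CL = 2W/(ρv²S) = 2×2.1092×10^5/(0.413×168²×67.7) = 0.5345.
CD = 0.0235 + 0.0545 × 0.5345² = 0.03907.
L/D = CL/CD = 0.5345 / 0.03907 = 13.7

L/D = 13.7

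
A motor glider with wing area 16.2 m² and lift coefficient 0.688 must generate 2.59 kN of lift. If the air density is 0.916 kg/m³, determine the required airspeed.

L = ½ρv²S·CL ⇒ v = √(2L/(ρ·S·CL))
v = √(2 × 2590 / (0.916 × 16.2 × 0.688)) = √507.4 = 22.5 m/s

v = 22.5 m/s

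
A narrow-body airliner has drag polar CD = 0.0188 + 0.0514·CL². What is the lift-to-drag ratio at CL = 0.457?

CD = 0.0188 + 0.0514 × 0.457² = 0.02953
L/D = CL/CD = 0.457 / 0.02953 = 15.5

L/D = 15.5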